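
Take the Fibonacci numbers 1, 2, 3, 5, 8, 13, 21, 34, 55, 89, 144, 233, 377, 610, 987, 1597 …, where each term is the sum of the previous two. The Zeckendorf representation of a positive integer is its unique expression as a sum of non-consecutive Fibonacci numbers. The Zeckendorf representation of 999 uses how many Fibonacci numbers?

987 ≤ 999 < 1597, so take 987; remainder 12
8 ≤ 12 < 13, so take 8; remainder 4
3 ≤ 4 < 5, so take 3; remainder 1
1 ≤ 1 < 2, so take 1; remainder 0
999 = 987 + 8 + 3 + 1, which has 4 terms.

4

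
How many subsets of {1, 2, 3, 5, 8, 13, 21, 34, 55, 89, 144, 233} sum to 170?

Starting from the Zeckendorf form and repeatedly splitting a term F_k into F_{k−1} + F_{k−2} (when neither is already used) reaches every representation.
170 = 144+21+5 = 144+21+3+2 = 144+13+8+5 = 89+55+21+5 = … (6 more), for 10 in all.

10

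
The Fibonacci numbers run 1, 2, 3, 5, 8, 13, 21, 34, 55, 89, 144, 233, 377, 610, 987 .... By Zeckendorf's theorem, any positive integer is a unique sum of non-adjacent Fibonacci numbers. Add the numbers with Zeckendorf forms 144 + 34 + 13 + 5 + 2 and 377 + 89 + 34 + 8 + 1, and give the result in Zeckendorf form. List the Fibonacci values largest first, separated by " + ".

610 + 89 + 8

The two numbers are 198 and 509, so their sum is 707.
Repeatedly subtract the largest Fibonacci number that fits:
707: greatest Fibonacci not exceeding it is 610, leaving 97
97: greatest Fibonacci not exceeding it is 89, leaving 8
8: greatest Fibonacci not exceeding it is 8, leaving 0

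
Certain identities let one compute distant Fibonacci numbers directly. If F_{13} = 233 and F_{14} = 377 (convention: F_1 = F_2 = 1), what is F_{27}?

By F_{2k+1} = F_k² + F_{k+1}²: F_{27} = 233² + 377² = 54289 + 142129 = 196418.

196418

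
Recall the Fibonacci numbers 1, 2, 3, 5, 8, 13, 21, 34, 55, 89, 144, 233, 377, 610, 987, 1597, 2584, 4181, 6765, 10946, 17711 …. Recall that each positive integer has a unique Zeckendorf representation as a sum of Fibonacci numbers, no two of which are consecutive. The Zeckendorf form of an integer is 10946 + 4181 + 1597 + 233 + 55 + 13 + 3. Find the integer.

17028

10946 + 4181 + 1597 + 233 + 55 + 13 + 3 = 17028.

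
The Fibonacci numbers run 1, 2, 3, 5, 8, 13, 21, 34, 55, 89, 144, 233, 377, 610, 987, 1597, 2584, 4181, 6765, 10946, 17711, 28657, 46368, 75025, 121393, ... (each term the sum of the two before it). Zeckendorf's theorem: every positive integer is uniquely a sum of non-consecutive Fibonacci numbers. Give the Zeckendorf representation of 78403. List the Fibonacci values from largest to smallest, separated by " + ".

75025 + 2584 + 610 + 144 + 34 + 5 + 1

Greedily peel off the largest Fibonacci term at each step:
78403: greatest Fibonacci not exceeding it is 75025, leaving 3378
3378: greatest Fibonacci not exceeding it is 2584, leaving 794
794: greatest Fibonacci not exceeding it is 610, leaving 184
184: greatest Fibonacci not exceeding it is 144, leaving 40
40: greatest Fibonacci not exceeding it is 34, leaving 6
6: greatest Fibonacci not exceeding it is 5, leaving 1
1: greatest Fibonacci not exceeding it is 1, leaving 0
So 78403 = 75025 + 2584 + 610 + 144 + 34 + 5 + 1, with no two terms consecutive in the sequence.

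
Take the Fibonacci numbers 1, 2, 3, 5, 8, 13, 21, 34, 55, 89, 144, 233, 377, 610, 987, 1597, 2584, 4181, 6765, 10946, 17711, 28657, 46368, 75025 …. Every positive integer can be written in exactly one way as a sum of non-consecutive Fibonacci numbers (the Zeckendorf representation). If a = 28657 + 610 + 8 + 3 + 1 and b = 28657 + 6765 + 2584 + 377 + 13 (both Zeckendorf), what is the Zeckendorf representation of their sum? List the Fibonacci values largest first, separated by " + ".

46368 + 17711 + 2584 + 987 + 21 + 3 + 1

The two numbers are 29279 and 38396, so their sum is 67675.
largest Fibonacci ≤ 67675 is 46368; 67675 − 46368 = 21307
largest Fibonacci ≤ 21307 is 17711; 21307 − 17711 = 3596
largest Fibonacci ≤ 3596 is 2584; 3596 − 2584 = 1012
largest Fibonacci ≤ 1012 is 987; 1012 − 987 = 25
largest Fibonacci ≤ 25 is 21; 25 − 21 = 4
largest Fibonacci ≤ 4 is 3; 4 − 3 = 1
largest Fibonacci ≤ 1 is 1; 1 − 1 = 0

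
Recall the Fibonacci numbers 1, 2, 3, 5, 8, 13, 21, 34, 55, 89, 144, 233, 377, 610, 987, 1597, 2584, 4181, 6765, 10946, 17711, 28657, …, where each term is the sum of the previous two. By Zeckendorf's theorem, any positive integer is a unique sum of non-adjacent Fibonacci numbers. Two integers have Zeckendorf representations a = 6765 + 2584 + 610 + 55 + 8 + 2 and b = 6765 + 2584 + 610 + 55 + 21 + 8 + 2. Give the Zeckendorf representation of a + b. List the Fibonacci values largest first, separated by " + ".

The two numbers are 10024 and 10045, so their sum is 20069.
20069: greatest Fibonacci not exceeding it is 17711, leaving 2358
2358: greatest Fibonacci not exceeding it is 1597, leaving 761
761: greatest Fibonacci not exceeding it is 610, leaving 151
151: greatest Fibonacci not exceeding it is 144, leaving 7
7: greatest Fibonacci not exceeding it is 5, leaving 2
2: greatest Fibonacci not exceeding it is 2, leaving 0

17711 + 1597 + 610 + 144 + 5 + 2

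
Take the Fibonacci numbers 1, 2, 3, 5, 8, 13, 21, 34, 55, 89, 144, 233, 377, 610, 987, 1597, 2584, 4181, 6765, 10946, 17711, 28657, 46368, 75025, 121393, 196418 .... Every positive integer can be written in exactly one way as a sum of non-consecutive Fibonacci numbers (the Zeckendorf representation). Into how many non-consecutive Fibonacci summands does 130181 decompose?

subtract 121393 from 130181: 8788 remains
subtract 6765 from 8788: 2023 remains
subtract 1597 from 2023: 426 remains
subtract 377 from 426: 49 remains
subtract 34 from 49: 15 remains
subtract 13 from 15: 2 remains
subtract 2 from 2: 0 remains
130181 = 121393 + 6765 + 1597 + 377 + 34 + 13 + 2, which has 7 terms.

7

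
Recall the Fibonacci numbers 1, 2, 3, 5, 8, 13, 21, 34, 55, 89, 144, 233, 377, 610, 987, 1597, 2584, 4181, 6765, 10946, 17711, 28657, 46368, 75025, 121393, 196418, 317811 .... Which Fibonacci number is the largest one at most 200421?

196418

196418 ≤ 200421 < 317811, so the largest Fibonacci number not exceeding 200421 is 196418.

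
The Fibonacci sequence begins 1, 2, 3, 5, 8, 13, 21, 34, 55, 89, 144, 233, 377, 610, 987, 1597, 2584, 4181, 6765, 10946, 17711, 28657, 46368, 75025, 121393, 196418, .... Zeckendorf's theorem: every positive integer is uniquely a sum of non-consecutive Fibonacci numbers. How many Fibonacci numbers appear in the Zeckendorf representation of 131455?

121393 ≤ 131455 < 196418, so take 121393; remainder 10062
6765 ≤ 10062 < 10946, so take 6765; remainder 3297
2584 ≤ 3297 < 4181, so take 2584; remainder 713
610 ≤ 713 < 987, so take 610; remainder 103
89 ≤ 103 < 144, so take 89; remainder 14
13 ≤ 14 < 21, so take 13; remainder 1
1 ≤ 1 < 2, so take 1; remainder 0
131455 = 121393 + 6765 + 2584 + 610 + 89 + 13 + 1, which has 7 terms.

7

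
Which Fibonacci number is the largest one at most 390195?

317811 ≤ 390195 < 514229, so the largest Fibonacci number not exceeding 390195 is 317811.

317811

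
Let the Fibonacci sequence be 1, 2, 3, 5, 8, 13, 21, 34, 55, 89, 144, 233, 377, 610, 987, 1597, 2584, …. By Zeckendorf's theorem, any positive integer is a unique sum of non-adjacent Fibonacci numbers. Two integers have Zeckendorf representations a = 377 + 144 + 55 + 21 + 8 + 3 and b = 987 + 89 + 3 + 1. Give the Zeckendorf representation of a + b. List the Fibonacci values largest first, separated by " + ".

The two numbers are 608 and 1080, so their sum is 1688.
take 1597 (≤ 1688); 1688 − 1597 = 91
take 89 (≤ 91); 91 − 89 = 2
take 2 (≤ 2); 2 − 2 = 0

1597 + 89 + 2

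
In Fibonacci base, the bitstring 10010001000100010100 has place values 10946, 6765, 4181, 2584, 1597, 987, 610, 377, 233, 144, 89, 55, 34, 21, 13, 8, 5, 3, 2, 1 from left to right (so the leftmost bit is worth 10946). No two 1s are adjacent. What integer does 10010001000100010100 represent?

13973

Summing the place values of the 1 bits: 10946 + 2584 + 377 + 55 + 8 + 3 = 13973.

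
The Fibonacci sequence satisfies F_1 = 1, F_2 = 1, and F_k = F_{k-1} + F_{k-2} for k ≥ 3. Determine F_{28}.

317811

Iterating the recurrence up to F_{20} = 6765 and F_{19} = 4181:
F_{21} = F_{20} + F_{19} = 6765 + 4181 = 10946
F_{22} = F_{21} + F_{20} = 10946 + 6765 = 17711
F_{23} = F_{22} + F_{21} = 17711 + 10946 = 28657
F_{24} = F_{23} + F_{22} = 28657 + 17711 = 46368
F_{25} = F_{24} + F_{23} = 46368 + 28657 = 75025
F_{26} = F_{25} + F_{24} = 75025 + 46368 = 121393
F_{27} = F_{26} + F_{25} = 121393 + 75025 = 196418
F_{28} = F_{27} + F_{26} = 196418 + 121393 = 317811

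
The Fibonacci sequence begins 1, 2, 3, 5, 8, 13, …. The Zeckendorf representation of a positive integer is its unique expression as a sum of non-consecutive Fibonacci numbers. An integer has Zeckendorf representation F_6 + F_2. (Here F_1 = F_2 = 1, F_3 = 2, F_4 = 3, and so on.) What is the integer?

9

F_6 + F_2 = 8 + 1 = 9.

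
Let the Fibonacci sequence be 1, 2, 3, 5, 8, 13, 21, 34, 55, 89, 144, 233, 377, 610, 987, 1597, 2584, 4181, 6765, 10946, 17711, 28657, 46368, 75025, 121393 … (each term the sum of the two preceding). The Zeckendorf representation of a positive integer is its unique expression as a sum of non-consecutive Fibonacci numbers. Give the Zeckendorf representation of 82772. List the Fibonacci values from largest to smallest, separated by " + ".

75025 + 6765 + 610 + 233 + 89 + 34 + 13 + 3

75025 ≤ 82772 < 121393, so take 75025; remainder 7747
6765 ≤ 7747 < 10946, so take 6765; remainder 982
610 ≤ 982 < 987, so take 610; remainder 372
233 ≤ 372 < 377, so take 233; remainder 139
89 ≤ 139 < 144, so take 89; remainder 50
34 ≤ 50 < 55, so take 34; remainder 16
13 ≤ 16 < 21, so take 13; remainder 3
3 ≤ 3 < 5, so take 3; remainder 0
So 82772 = 75025 + 6765 + 610 + 233 + 89 + 34 + 13 + 3, with no two terms consecutive in the sequence.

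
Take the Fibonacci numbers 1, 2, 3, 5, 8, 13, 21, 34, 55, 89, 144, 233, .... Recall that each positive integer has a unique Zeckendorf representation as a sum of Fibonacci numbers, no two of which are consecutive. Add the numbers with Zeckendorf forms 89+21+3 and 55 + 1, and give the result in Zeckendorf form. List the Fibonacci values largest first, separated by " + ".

144 + 21 + 3 + 1

The two numbers are 113 and 56, so their sum is 169.
169: greatest Fibonacci not exceeding it is 144, leaving 25
25: greatest Fibonacci not exceeding it is 21, leaving 4
4: greatest Fibonacci not exceeding it is 3, leaving 1
1: greatest Fibonacci not exceeding it is 1, leaving 0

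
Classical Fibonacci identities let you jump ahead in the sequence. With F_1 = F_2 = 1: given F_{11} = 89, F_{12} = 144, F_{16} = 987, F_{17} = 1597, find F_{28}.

317811

By the addition formula F_{m+n} = F_m F_{n+1} + F_{m−1} F_n with m=12, n=16: F_{28} = 144·1597 + 89·987 = 229968 + 87843 = 317811.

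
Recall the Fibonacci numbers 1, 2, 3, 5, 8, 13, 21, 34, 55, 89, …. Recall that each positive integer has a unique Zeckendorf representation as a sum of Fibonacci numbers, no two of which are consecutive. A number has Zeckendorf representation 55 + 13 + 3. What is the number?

71

55 + 13 + 3 = 71.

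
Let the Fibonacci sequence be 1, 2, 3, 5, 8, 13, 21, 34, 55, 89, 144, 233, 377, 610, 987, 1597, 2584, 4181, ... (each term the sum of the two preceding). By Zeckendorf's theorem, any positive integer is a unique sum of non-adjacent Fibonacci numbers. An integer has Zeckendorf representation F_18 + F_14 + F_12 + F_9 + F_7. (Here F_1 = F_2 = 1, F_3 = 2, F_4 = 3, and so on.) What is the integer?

F_18 + F_14 + F_12 + F_9 + F_7 = 2584 + 377 + 144 + 34 + 13 = 3152.

3152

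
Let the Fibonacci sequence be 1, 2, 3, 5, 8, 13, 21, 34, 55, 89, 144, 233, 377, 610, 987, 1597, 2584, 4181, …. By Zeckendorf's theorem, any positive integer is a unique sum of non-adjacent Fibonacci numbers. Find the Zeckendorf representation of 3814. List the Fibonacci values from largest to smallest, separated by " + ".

2584 + 987 + 233 + 8 + 2

Greedy algorithm:
take 2584 (≤ 3814); 3814 − 2584 = 1230
take 987 (≤ 1230); 1230 − 987 = 243
take 233 (≤ 243); 243 − 233 = 10
take 8 (≤ 10); 10 − 8 = 2
take 2 (≤ 2); 2 − 2 = 0
So 3814 = 2584 + 987 + 233 + 8 + 2, with no two terms consecutive in the sequence.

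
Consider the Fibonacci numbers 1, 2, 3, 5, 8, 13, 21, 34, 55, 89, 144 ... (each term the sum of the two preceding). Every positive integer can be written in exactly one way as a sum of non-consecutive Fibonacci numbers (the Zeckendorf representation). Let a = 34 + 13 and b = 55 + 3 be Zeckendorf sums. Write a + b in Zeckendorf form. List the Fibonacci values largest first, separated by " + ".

The two numbers are 47 and 58, so their sum is 105.
105 − 89 = 16
16 − 13 = 3
3 − 3 = 0

89 + 13 + 3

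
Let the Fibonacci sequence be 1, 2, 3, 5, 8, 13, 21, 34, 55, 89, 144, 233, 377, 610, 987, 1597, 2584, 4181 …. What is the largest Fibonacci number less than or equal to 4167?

2584 ≤ 4167 < 4181, so the largest Fibonacci number not exceeding 4167 is 2584.

2584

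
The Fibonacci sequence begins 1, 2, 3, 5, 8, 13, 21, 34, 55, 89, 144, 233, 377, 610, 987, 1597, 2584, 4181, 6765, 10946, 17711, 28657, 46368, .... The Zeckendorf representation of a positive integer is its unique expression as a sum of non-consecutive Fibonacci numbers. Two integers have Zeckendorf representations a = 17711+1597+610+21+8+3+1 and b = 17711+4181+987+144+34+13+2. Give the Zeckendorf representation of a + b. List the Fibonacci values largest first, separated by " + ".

28657 + 10946 + 2584 + 610 + 144 + 55 + 21 + 5 + 1

The two numbers are 19951 and 23072, so their sum is 43023.
Greedily peel off the largest Fibonacci term at each step:
largest Fibonacci ≤ 43023 is 28657; 43023 − 28657 = 14366
largest Fibonacci ≤ 14366 is 10946; 14366 − 10946 = 3420
largest Fibonacci ≤ 3420 is 2584; 3420 − 2584 = 836
largest Fibonacci ≤ 836 is 610; 836 − 610 = 226
largest Fibonacci ≤ 226 is 144; 226 − 144 = 82
largest Fibonacci ≤ 82 is 55; 82 − 55 = 27
largest Fibonacci ≤ 27 is 21; 27 − 21 = 6
largest Fibonacci ≤ 6 is 5; 6 − 5 = 1
largest Fibonacci ≤ 1 is 1; 1 − 1 = 0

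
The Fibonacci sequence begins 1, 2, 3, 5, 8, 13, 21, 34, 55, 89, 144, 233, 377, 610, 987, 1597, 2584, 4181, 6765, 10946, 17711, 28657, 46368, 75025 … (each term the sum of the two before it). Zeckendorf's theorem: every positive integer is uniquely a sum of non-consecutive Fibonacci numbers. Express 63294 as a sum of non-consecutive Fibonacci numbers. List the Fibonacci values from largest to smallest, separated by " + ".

46368 + 10946 + 4181 + 1597 + 144 + 55 + 3

Repeatedly subtract the largest Fibonacci number that fits:
46368 ≤ 63294 < 75025, so take 46368; remainder 16926
10946 ≤ 16926 < 17711, so take 10946; remainder 5980
4181 ≤ 5980 < 6765, so take 4181; remainder 1799
1597 ≤ 1799 < 2584, so take 1597; remainder 202
144 ≤ 202 < 233, so take 144; remainder 58
55 ≤ 58 < 89, so take 55; remainder 3
3 ≤ 3 < 5, so take 3; remainder 0
So 63294 = 46368 + 10946 + 4181 + 1597 + 144 + 55 + 3, with no two terms consecutive in the sequence.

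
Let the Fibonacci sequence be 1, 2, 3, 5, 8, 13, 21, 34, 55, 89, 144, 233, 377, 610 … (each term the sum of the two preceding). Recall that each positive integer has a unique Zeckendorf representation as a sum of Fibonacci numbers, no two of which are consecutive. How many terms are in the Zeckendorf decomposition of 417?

4

Greedily peel off the largest Fibonacci term at each step:
417 − 377 = 40
40 − 34 = 6
6 − 5 = 1
1 − 1 = 0
417 = 377 + 34 + 5 + 1, which has 4 terms.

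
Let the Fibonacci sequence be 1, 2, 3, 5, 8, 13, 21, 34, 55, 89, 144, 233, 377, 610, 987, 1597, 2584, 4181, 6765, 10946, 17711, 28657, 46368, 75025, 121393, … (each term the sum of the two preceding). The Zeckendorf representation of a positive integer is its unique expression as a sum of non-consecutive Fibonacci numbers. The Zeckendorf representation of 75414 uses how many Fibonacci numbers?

5

subtract 75025 from 75414: 389 remains
subtract 377 from 389: 12 remains
subtract 8 from 12: 4 remains
subtract 3 from 4: 1 remains
subtract 1 from 1: 0 remains
75414 = 75025 + 377 + 8 + 3 + 1, which has 5 terms.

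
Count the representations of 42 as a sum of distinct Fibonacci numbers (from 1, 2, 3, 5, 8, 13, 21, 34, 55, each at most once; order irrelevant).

42 = 34+8 = 34+5+3 = 21+13+8 = … (3 more), for 6 in all.

6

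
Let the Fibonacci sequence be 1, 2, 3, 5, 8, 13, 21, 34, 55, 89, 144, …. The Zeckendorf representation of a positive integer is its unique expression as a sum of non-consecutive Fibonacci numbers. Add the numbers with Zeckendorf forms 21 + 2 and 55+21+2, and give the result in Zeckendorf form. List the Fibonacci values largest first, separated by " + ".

The two numbers are 23 and 78, so their sum is 101.
subtract 89 from 101: 12 remains
subtract 8 from 12: 4 remains
subtract 3 from 4: 1 remains
subtract 1 from 1: 0 remains

89 + 8 + 3 + 1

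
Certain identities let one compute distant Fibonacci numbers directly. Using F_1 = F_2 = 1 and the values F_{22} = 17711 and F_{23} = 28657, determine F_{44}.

By the doubling identity F_{2k} = F_k(2F_{k+1} − F_k): F_{44} = 17711·(2·28657 − 17711) = 17711·39603 = 701408733.

701408733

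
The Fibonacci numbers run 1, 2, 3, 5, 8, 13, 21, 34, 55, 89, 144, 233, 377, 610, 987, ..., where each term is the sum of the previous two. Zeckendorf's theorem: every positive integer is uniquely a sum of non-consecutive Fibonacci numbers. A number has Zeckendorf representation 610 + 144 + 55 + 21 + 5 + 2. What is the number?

837

610 + 144 + 55 + 21 + 5 + 2 = 837.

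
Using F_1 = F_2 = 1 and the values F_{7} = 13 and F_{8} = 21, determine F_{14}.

By the doubling identity F_{2k} = F_k(2F_{k+1} − F_k): F_{14} = 13·(2·21 − 13) = 13·29 = 377.

377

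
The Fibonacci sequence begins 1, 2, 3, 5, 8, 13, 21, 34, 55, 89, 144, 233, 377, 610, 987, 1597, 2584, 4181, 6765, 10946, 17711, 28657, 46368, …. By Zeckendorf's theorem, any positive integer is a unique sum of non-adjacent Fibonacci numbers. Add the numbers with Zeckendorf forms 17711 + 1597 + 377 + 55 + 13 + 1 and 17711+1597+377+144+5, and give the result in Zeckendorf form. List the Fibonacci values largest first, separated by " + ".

28657 + 6765 + 2584 + 987 + 377 + 144 + 55 + 13 + 5 + 1

The two numbers are 19754 and 19834, so their sum is 39588.
Repeatedly subtract the largest Fibonacci number that fits:
28657 ≤ 39588 < 46368, so take 28657; remainder 10931
6765 ≤ 10931 < 10946, so take 6765; remainder 4166
2584 ≤ 4166 < 4181, so take 2584; remainder 1582
987 ≤ 1582 < 1597, so take 987; remainder 595
377 ≤ 595 < 610, so take 377; remainder 218
144 ≤ 218 < 233, so take 144; remainder 74
55 ≤ 74 < 89, so take 55; remainder 19
13 ≤ 19 < 21, so take 13; remainder 6
5 ≤ 6 < 8, so take 5; remainder 1
1 ≤ 1 < 2, so take 1; remainder 0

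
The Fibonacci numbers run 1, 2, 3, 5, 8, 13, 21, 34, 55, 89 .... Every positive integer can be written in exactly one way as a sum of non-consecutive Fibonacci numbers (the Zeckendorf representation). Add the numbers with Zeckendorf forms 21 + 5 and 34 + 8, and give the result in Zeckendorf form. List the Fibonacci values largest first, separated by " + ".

The two numbers are 26 and 42, so their sum is 68.
68 − 55 = 13
13 − 13 = 0

55 + 13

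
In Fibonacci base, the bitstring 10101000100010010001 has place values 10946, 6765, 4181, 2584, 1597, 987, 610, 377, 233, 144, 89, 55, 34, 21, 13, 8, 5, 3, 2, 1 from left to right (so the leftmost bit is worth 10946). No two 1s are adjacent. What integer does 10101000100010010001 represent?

Summing the place values of the 1 bits: 10946 + 4181 + 1597 + 233 + 34 + 8 + 1 = 17000.

17000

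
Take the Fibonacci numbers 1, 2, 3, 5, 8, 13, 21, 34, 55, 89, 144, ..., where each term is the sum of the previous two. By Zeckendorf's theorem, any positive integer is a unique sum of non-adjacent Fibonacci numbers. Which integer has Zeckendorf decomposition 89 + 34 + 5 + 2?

130

89 + 34 + 5 + 2 = 130.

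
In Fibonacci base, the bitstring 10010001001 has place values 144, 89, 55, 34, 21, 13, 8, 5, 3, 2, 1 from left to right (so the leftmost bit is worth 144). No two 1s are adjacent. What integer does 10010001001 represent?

Summing the place values of the 1 bits: 144 + 34 + 5 + 1 = 184.

184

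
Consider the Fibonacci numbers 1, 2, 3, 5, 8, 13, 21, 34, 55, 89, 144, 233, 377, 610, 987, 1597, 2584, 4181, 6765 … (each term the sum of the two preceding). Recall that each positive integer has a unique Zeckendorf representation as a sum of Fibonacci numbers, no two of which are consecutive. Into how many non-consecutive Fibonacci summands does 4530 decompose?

4530: greatest Fibonacci not exceeding it is 4181, leaving 349
349: greatest Fibonacci not exceeding it is 233, leaving 116
116: greatest Fibonacci not exceeding it is 89, leaving 27
27: greatest Fibonacci not exceeding it is 21, leaving 6
6: greatest Fibonacci not exceeding it is 5, leaving 1
1: greatest Fibonacci not exceeding it is 1, leaving 0
4530 = 4181 + 233 + 89 + 21 + 5 + 1, which has 6 terms.

6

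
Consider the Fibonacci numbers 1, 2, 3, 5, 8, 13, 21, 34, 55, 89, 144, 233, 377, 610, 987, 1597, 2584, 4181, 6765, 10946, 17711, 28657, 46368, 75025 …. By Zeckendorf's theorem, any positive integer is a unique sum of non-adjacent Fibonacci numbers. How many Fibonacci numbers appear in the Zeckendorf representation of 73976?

9

46368 ≤ 73976 < 75025, so take 46368; remainder 27608
17711 ≤ 27608 < 28657, so take 17711; remainder 9897
6765 ≤ 9897 < 10946, so take 6765; remainder 3132
2584 ≤ 3132 < 4181, so take 2584; remainder 548
377 ≤ 548 < 610, so take 377; remainder 171
144 ≤ 171 < 233, so take 144; remainder 27
21 ≤ 27 < 34, so take 21; remainder 6
5 ≤ 6 < 8, so take 5; remainder 1
1 ≤ 1 < 2, so take 1; remainder 0
73976 = 46368 + 17711 + 6765 + 2584 + 377 + 144 + 21 + 5 + 1, which has 9 terms.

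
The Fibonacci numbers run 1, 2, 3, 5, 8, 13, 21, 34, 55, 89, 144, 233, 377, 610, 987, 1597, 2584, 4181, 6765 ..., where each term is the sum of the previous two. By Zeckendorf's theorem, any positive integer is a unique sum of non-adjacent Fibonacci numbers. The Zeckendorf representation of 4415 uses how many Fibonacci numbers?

largest Fibonacci ≤ 4415 is 4181; 4415 − 4181 = 234
largest Fibonacci ≤ 234 is 233; 234 − 233 = 1
largest Fibonacci ≤ 1 is 1; 1 − 1 = 0
4415 = 4181 + 233 + 1, which has 3 terms.

3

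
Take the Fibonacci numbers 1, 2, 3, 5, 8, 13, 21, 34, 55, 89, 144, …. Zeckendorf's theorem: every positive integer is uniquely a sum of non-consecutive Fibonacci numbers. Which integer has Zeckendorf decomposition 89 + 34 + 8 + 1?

132

89 + 34 + 8 + 1 = 132.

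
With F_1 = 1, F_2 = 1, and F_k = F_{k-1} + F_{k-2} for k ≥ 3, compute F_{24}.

Iterating the recurrence up to F_{17} = 1597 and F_{16} = 987:
F_{18} = F_{17} + F_{16} = 1597 + 987 = 2584
F_{19} = F_{18} + F_{17} = 2584 + 1597 = 4181
F_{20} = F_{19} + F_{18} = 4181 + 2584 = 6765
F_{21} = F_{20} + F_{19} = 6765 + 4181 = 10946
F_{22} = F_{21} + F_{20} = 10946 + 6765 = 17711
F_{23} = F_{22} + F_{21} = 17711 + 10946 = 28657
F_{24} = F_{23} + F_{22} = 28657 + 17711 = 46368

46368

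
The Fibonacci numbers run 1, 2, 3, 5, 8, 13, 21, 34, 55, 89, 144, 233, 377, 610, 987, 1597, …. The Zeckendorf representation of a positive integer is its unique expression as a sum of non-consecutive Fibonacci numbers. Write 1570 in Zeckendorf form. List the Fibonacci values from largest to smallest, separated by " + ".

Greedy algorithm:
subtract 987 from 1570: 583 remains
subtract 377 from 583: 206 remains
subtract 144 from 206: 62 remains
subtract 55 from 62: 7 remains
subtract 5 from 7: 2 remains
subtract 2 from 2: 0 remains
So 1570 = 987 + 377 + 144 + 55 + 5 + 2, with no two terms consecutive in the sequence.

987 + 377 + 144 + 55 + 5 + 2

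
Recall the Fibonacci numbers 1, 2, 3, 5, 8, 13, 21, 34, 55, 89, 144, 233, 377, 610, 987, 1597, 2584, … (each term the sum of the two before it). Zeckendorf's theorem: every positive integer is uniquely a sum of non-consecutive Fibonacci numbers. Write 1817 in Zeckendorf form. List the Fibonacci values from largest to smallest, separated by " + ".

1817: greatest Fibonacci not exceeding it is 1597, leaving 220
220: greatest Fibonacci not exceeding it is 144, leaving 76
76: greatest Fibonacci not exceeding it is 55, leaving 21
21: greatest Fibonacci not exceeding it is 21, leaving 0
So 1817 = 1597 + 144 + 55 + 21, with no two terms consecutive in the sequence.

1597 + 144 + 55 + 21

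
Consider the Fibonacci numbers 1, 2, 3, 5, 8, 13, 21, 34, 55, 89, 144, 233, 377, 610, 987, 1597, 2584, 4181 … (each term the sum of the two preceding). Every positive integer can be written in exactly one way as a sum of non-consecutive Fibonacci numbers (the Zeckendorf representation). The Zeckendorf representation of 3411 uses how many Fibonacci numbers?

6

3411 − 2584 = 827
827 − 610 = 217
217 − 144 = 73
73 − 55 = 18
18 − 13 = 5
5 − 5 = 0
3411 = 2584 + 610 + 144 + 55 + 13 + 5, which has 6 terms.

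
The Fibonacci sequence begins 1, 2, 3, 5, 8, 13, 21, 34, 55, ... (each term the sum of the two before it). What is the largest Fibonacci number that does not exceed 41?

34

34 ≤ 41 < 55, so the largest Fibonacci number not exceeding 41 is 34.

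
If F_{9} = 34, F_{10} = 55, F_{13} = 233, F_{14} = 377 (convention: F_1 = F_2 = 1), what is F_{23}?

By the addition formula F_{m+n} = F_m F_{n+1} + F_{m−1} F_n with m=10, n=13: F_{23} = 55·377 + 34·233 = 20735 + 7922 = 28657.

28657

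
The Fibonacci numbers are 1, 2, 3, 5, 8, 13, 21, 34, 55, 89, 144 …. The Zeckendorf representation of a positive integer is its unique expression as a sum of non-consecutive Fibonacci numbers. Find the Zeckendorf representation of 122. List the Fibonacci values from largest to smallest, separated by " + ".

89 ≤ 122 < 144, so take 89; remainder 33
21 ≤ 33 < 34, so take 21; remainder 12
8 ≤ 12 < 13, so take 8; remainder 4
3 ≤ 4 < 5, so take 3; remainder 1
1 ≤ 1 < 2, so take 1; remainder 0
So 122 = 89 + 21 + 8 + 3 + 1, with no two terms consecutive in the sequence.

89 + 21 + 8 + 3 + 1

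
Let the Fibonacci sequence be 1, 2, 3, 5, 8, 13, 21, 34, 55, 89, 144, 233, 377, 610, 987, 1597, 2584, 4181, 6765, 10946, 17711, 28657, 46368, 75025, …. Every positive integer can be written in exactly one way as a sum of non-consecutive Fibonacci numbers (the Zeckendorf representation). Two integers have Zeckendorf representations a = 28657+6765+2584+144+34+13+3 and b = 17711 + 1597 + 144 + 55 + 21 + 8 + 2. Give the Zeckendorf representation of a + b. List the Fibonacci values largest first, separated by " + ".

The two numbers are 38200 and 19538, so their sum is 57738.
Greedily peel off the largest Fibonacci term at each step:
46368 ≤ 57738 < 75025, so take 46368; remainder 11370
10946 ≤ 11370 < 17711, so take 10946; remainder 424
377 ≤ 424 < 610, so take 377; remainder 47
34 ≤ 47 < 55, so take 34; remainder 13
13 ≤ 13 < 21, so take 13; remainder 0

46368 + 10946 + 377 + 34 + 13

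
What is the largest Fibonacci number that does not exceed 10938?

6765

6765 ≤ 10938 < 10946, so the largest Fibonacci number not exceeding 10938 is 6765.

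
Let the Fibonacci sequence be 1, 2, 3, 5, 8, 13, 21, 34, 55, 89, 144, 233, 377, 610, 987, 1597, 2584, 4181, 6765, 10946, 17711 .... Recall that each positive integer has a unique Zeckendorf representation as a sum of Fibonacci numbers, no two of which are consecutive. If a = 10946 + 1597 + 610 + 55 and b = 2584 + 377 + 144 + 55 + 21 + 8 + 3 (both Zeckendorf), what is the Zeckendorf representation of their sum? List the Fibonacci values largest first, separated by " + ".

10946 + 4181 + 987 + 233 + 34 + 13 + 5 + 1

The two numbers are 13208 and 3192, so their sum is 16400.
16400 − 10946 = 5454
5454 − 4181 = 1273
1273 − 987 = 286
286 − 233 = 53
53 − 34 = 19
19 − 13 = 6
6 − 5 = 1
1 − 1 = 0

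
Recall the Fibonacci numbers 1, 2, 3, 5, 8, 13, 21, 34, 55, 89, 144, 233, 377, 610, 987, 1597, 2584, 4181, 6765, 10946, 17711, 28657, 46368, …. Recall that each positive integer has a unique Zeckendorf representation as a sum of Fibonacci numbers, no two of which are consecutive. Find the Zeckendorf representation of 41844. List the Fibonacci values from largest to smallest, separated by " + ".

28657 + 10946 + 1597 + 610 + 34

Greedy algorithm:
largest Fibonacci ≤ 41844 is 28657; 41844 − 28657 = 13187
largest Fibonacci ≤ 13187 is 10946; 13187 − 10946 = 2241
largest Fibonacci ≤ 2241 is 1597; 2241 − 1597 = 644
largest Fibonacci ≤ 644 is 610; 644 − 610 = 34
largest Fibonacci ≤ 34 is 34; 34 − 34 = 0
So 41844 = 28657 + 10946 + 1597 + 610 + 34, with no two terms consecutive in the sequence.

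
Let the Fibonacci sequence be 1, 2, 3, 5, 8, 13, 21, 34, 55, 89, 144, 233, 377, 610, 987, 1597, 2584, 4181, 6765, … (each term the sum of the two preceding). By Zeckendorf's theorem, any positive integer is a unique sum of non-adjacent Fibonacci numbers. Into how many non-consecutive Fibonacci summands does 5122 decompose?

take 4181 (≤ 5122); 5122 − 4181 = 941
take 610 (≤ 941); 941 − 610 = 331
take 233 (≤ 331); 331 − 233 = 98
take 89 (≤ 98); 98 − 89 = 9
take 8 (≤ 9); 9 − 8 = 1
take 1 (≤ 1); 1 − 1 = 0
5122 = 4181 + 610 + 233 + 89 + 8 + 1, which has 6 terms.

6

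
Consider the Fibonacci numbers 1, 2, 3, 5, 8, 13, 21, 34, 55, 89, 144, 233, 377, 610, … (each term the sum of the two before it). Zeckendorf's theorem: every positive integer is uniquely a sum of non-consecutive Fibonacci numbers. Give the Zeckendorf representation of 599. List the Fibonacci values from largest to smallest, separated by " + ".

377 + 144 + 55 + 21 + 2

Repeatedly subtract the largest Fibonacci number that fits:
take 377 (≤ 599); 599 − 377 = 222
take 144 (≤ 222); 222 − 144 = 78
take 55 (≤ 78); 78 − 55 = 23
take 21 (≤ 23); 23 − 21 = 2
take 2 (≤ 2); 2 − 2 = 0
So 599 = 377 + 144 + 55 + 21 + 2, with no two terms consecutive in the sequence.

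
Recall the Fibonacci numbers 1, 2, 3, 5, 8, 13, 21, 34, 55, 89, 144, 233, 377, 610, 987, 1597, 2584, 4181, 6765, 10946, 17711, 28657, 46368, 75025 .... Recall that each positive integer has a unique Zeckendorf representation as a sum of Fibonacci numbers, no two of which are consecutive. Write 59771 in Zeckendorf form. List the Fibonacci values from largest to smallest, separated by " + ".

Repeatedly subtract the largest Fibonacci number that fits:
subtract 46368 from 59771: 13403 remains
subtract 10946 from 13403: 2457 remains
subtract 1597 from 2457: 860 remains
subtract 610 from 860: 250 remains
subtract 233 from 250: 17 remains
subtract 13 from 17: 4 remains
subtract 3 from 4: 1 remains
subtract 1 from 1: 0 remains
So 59771 = 46368 + 10946 + 1597 + 610 + 233 + 13 + 3 + 1, with no two terms consecutive in the sequence.

46368 + 10946 + 1597 + 610 + 233 + 13 + 3 + 1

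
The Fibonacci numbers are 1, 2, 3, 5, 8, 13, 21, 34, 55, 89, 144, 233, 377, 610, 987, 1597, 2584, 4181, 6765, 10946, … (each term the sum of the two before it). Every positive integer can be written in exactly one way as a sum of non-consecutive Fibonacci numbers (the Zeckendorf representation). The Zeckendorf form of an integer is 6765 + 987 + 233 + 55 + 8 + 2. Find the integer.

8050

6765 + 987 + 233 + 55 + 8 + 2 = 8050.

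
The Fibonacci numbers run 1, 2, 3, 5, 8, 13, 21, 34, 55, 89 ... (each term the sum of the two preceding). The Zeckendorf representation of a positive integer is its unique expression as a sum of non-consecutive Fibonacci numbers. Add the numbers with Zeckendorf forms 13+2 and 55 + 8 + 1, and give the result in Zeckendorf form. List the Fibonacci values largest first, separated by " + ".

The two numbers are 15 and 64, so their sum is 79.
Greedy algorithm:
79 − 55 = 24
24 − 21 = 3
3 − 3 = 0

55 + 21 + 3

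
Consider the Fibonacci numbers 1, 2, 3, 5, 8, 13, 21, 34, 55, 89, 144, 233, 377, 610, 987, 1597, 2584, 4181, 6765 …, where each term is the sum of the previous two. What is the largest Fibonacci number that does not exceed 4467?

4181

4181 ≤ 4467 < 6765, so the largest Fibonacci number not exceeding 4467 is 4181.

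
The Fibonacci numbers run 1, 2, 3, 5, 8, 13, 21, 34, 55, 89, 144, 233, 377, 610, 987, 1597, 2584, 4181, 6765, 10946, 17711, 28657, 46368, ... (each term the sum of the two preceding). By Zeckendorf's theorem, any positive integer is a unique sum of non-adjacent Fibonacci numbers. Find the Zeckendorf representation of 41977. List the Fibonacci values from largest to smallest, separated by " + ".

28657 + 10946 + 1597 + 610 + 144 + 21 + 2

41977 − 28657 = 13320
13320 − 10946 = 2374
2374 − 1597 = 777
777 − 610 = 167
167 − 144 = 23
23 − 21 = 2
2 − 2 = 0
So 41977 = 28657 + 10946 + 1597 + 610 + 144 + 21 + 2, with no two terms consecutive in the sequence.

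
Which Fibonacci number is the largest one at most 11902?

10946 ≤ 11902 < 17711, so the largest Fibonacci number not exceeding 11902 is 10946.

10946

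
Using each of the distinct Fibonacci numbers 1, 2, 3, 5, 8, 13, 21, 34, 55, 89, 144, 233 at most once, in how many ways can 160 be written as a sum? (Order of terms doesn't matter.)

Starting from the Zeckendorf form and repeatedly splitting a term F_k into F_{k−1} + F_{k−2} (when neither is already used) reaches every representation.
160 = 144+13+3 = 144+13+2+1 = 144+8+5+3 = 89+55+13+3 = … (8 more), for 12 in all.

12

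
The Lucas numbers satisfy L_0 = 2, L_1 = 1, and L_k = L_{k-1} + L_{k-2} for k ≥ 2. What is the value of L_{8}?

47

L_{2} = L_{1} + L_{0} = 1 + 2 = 3
L_{3} = L_{2} + L_{1} = 3 + 1 = 4
L_{4} = L_{3} + L_{2} = 4 + 3 = 7
L_{5} = L_{4} + L_{3} = 7 + 4 = 11
L_{6} = L_{5} + L_{4} = 11 + 7 = 18
L_{7} = L_{6} + L_{5} = 18 + 11 = 29
L_{8} = L_{7} + L_{6} = 29 + 18 = 47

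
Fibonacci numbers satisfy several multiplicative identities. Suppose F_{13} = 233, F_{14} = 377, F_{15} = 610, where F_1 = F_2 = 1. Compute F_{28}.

317811

By the addition formula F_{m+n} = F_m F_{n+1} + F_{m−1} F_n with m=15, n=13: F_{28} = 610·377 + 377·233 = 229970 + 87841 = 317811.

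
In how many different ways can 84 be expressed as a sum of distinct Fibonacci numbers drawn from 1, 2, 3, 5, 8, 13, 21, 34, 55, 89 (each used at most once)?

84 = 55+21+8 = 55+21+5+3 = 55+21+5+2+1 = … (4 more), for 7 in all.

7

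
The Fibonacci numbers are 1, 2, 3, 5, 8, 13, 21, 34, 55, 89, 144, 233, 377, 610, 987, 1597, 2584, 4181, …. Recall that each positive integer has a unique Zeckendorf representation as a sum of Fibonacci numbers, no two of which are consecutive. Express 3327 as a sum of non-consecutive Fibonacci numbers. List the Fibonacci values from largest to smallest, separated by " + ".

2584 + 610 + 89 + 34 + 8 + 2

take 2584 (≤ 3327); 3327 − 2584 = 743
take 610 (≤ 743); 743 − 610 = 133
take 89 (≤ 133); 133 − 89 = 44
take 34 (≤ 44); 44 − 34 = 10
take 8 (≤ 10); 10 − 8 = 2
take 2 (≤ 2); 2 − 2 = 0
So 3327 = 2584 + 610 + 89 + 34 + 8 + 2, with no two terms consecutive in the sequence.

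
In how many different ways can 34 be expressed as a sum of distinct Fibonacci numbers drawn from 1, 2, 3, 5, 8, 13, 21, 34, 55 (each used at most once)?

4

34 = 34 = 21+13 = 21+8+5 = 21+8+3+2 — 4 representations.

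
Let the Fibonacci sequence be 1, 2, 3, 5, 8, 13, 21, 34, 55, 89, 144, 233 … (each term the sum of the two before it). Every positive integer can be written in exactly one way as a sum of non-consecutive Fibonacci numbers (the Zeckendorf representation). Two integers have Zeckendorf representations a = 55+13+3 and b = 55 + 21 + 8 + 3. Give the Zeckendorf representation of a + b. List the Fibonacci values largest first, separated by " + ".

144 + 13 + 1

The two numbers are 71 and 87, so their sum is 158.
Greedily peel off the largest Fibonacci term at each step:
subtract 144 from 158: 14 remains
subtract 13 from 14: 1 remains
subtract 1 from 1: 0 remains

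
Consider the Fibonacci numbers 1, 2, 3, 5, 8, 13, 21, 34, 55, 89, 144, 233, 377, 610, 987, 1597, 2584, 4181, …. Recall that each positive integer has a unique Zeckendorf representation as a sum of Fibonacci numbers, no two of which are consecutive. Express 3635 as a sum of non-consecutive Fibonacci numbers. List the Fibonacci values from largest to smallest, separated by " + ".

take 2584 (≤ 3635); 3635 − 2584 = 1051
take 987 (≤ 1051); 1051 − 987 = 64
take 55 (≤ 64); 64 − 55 = 9
take 8 (≤ 9); 9 − 8 = 1
take 1 (≤ 1); 1 − 1 = 0
So 3635 = 2584 + 987 + 55 + 8 + 1, with no two terms consecutive in the sequence.

2584 + 987 + 55 + 8 + 1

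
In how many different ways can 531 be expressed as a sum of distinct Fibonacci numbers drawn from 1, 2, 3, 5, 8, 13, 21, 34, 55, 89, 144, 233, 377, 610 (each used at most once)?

531 = 377+144+8+2 = 377+144+5+3+2 = 377+89+55+8+2 = … (9 more), for 12 in all.

12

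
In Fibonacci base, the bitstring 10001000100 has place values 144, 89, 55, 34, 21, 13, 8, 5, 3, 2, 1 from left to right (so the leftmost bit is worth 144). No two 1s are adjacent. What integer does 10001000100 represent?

168

Summing the place values of the 1 bits: 144 + 21 + 3 = 168.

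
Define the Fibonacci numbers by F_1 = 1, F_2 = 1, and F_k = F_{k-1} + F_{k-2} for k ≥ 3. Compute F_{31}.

1346269

Iterating the recurrence up to F_{26} = 121393 and F_{25} = 75025:
F_{27} = F_{26} + F_{25} = 121393 + 75025 = 196418
F_{28} = F_{27} + F_{26} = 196418 + 121393 = 317811
F_{29} = F_{28} + F_{27} = 317811 + 196418 = 514229
F_{30} = F_{29} + F_{28} = 514229 + 317811 = 832040
F_{31} = F_{30} + F_{29} = 832040 + 514229 = 1346269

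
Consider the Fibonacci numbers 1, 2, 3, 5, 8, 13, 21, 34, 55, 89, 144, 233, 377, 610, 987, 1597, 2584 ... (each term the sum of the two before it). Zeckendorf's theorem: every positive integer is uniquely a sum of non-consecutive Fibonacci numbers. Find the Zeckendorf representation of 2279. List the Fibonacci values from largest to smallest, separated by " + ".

2279: greatest Fibonacci not exceeding it is 1597, leaving 682
682: greatest Fibonacci not exceeding it is 610, leaving 72
72: greatest Fibonacci not exceeding it is 55, leaving 17
17: greatest Fibonacci not exceeding it is 13, leaving 4
4: greatest Fibonacci not exceeding it is 3, leaving 1
1: greatest Fibonacci not exceeding it is 1, leaving 0
So 2279 = 1597 + 610 + 55 + 13 + 3 + 1, with no two terms consecutive in the sequence.

1597 + 610 + 55 + 13 + 3 + 1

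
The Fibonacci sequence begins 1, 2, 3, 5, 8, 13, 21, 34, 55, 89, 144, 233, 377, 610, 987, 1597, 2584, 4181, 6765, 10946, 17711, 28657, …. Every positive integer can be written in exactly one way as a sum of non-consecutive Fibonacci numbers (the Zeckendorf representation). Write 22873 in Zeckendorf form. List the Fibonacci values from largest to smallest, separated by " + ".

17711 + 4181 + 610 + 233 + 89 + 34 + 13 + 2

17711 ≤ 22873 < 28657, so take 17711; remainder 5162
4181 ≤ 5162 < 6765, so take 4181; remainder 981
610 ≤ 981 < 987, so take 610; remainder 371
233 ≤ 371 < 377, so take 233; remainder 138
89 ≤ 138 < 144, so take 89; remainder 49
34 ≤ 49 < 55, so take 34; remainder 15
13 ≤ 15 < 21, so take 13; remainder 2
2 ≤ 2 < 3, so take 2; remainder 0
So 22873 = 17711 + 4181 + 610 + 233 + 89 + 34 + 13 + 2, with no two terms consecutive in the sequence.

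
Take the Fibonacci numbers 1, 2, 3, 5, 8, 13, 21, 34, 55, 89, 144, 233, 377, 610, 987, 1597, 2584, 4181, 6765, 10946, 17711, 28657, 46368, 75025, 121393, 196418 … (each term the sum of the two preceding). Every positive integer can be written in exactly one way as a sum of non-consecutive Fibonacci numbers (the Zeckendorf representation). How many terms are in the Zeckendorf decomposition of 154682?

Repeatedly subtract the largest Fibonacci number that fits:
take 121393 (≤ 154682); 154682 − 121393 = 33289
take 28657 (≤ 33289); 33289 − 28657 = 4632
take 4181 (≤ 4632); 4632 − 4181 = 451
take 377 (≤ 451); 451 − 377 = 74
take 55 (≤ 74); 74 − 55 = 19
take 13 (≤ 19); 19 − 13 = 6
take 5 (≤ 6); 6 − 5 = 1
take 1 (≤ 1); 1 − 1 = 0
154682 = 121393 + 28657 + 4181 + 377 + 55 + 13 + 5 + 1, which has 8 terms.

8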